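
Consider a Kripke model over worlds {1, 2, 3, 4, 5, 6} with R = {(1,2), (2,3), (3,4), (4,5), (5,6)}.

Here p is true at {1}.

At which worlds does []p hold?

{6}

1: successors {2}; p there: 2:F. ✗
2: successors {3}; p there: 3:F. ✗
3: successors {4}; p there: 4:F. ✗
4: successors {5}; p there: 5:F. ✗
5: successors {6}; p there: 6:F. ✗
6: no successors, so []p holds vacuously. ✓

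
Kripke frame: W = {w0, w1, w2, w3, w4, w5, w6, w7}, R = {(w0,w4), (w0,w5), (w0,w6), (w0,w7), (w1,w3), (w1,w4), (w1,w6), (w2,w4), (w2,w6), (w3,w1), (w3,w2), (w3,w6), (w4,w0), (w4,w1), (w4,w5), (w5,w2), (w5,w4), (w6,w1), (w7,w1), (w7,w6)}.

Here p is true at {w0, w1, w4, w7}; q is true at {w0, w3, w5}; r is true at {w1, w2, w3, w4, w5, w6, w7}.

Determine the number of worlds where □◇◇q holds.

8

w0: successors {w4, w5, w6, w7}; ◇◇q there: w4:T, w5:T, w6:T, w7:T. ✓
w1: successors {w3, w4, w6}; ◇◇q there: w3:T, w4:T, w6:T. ✓
w2: successors {w4, w6}; ◇◇q there: w4:T, w6:T. ✓
w3: successors {w1, w2, w6}; ◇◇q there: w1:T, w2:T, w6:T. ✓
w4: successors {w0, w1, w5}; ◇◇q there: w0:T, w1:T, w5:T. ✓
w5: successors {w2, w4}; ◇◇q there: w2:T, w4:T. ✓
w6: successors {w1}; ◇◇q there: w1:T. ✓
w7: successors {w1, w6}; ◇◇q there: w1:T, w6:T. ✓
Satisfying worlds: {w0, w1, w2, w3, w4, w5, w6, w7}.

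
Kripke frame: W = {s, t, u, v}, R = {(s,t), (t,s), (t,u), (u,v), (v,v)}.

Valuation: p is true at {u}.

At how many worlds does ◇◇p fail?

3

s: successors {t}; ◇p there: t:T. ✓
t: successors {s, u}; ◇p there: s:F, u:F. ✗
u: successors {v}; ◇p there: v:F. ✗
v: successors {v}; ◇p there: v:F. ✗
Satisfying worlds: {s}.
So ◇◇p fails at the other 3 worlds.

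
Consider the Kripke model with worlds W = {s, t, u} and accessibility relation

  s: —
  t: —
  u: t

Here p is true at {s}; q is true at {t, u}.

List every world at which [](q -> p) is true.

s: no successors, so [](q -> p) holds vacuously. ✓
t: no successors, so [](q -> p) holds vacuously. ✓
u: successors {t}; q -> p there: t:F. ✗

{s, t}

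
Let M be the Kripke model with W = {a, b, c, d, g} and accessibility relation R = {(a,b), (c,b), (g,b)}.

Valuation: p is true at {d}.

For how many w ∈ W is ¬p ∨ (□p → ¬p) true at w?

a: ¬p is T, □p → ¬p is T. ✓
b: ¬p is T, □p → ¬p is T. ✓
c: ¬p is T, □p → ¬p is T. ✓
d: ¬p is F, □p → ¬p is F. ✗
g: ¬p is T, □p → ¬p is T. ✓
Satisfying worlds: {a, b, c, g}.

4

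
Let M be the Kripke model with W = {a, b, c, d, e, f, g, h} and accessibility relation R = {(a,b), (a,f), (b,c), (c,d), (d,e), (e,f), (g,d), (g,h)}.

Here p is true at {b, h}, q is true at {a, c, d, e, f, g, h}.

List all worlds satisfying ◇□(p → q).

{a, b, c, d, e, g}

a: successors {b, f}; □(p → q) there: b:T, f:T. ✓
b: successors {c}; □(p → q) there: c:T. ✓
c: successors {d}; □(p → q) there: d:T. ✓
d: successors {e}; □(p → q) there: e:T. ✓
e: successors {f}; □(p → q) there: f:T. ✓
f: no successors, so ◇□(p → q) fails. ✗
g: successors {d, h}; □(p → q) there: d:T, h:T. ✓
h: no successors, so ◇□(p → q) fails. ✗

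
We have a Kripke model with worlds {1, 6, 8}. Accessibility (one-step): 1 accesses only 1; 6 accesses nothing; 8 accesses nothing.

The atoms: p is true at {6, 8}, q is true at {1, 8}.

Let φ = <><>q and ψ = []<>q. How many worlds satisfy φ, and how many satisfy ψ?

1 and 3

For <><>q:
1: successors {1}; <>q there: 1:T. ✓
6: no successors, so <><>q fails. ✗
8: no successors, so <><>q fails. ✗
— 1 world.
For []<>q:
1: successors {1}; <>q there: 1:T. ✓
6: no successors, so []<>q holds vacuously. ✓
8: no successors, so []<>q holds vacuously. ✓
— 3 worlds.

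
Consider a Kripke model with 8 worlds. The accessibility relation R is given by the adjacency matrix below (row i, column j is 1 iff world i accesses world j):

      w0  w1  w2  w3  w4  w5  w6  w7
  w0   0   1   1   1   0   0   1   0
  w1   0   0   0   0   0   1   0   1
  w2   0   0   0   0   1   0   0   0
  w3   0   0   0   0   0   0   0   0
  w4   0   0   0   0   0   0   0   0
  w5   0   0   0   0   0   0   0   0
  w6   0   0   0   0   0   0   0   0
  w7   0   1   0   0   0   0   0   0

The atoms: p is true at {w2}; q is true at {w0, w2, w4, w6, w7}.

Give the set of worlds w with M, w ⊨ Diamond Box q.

{w0, w1, w2}

w0: successors {w1, w2, w3, w6}; Box q there: w1:F, w2:T, w3:T, w6:T. ✓
w1: successors {w5, w7}; Box q there: w5:T, w7:F. ✓
w2: successors {w4}; Box q there: w4:T. ✓
w3: no successors, so Diamond Box q fails. ✗
w4: no successors, so Diamond Box q fails. ✗
w5: no successors, so Diamond Box q fails. ✗
w6: no successors, so Diamond Box q fails. ✗
w7: successors {w1}; Box q there: w1:F. ✗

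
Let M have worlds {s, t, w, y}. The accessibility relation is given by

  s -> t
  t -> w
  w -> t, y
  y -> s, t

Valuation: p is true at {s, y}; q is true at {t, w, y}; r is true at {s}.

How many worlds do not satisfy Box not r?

1

s: successors {t}; not r there: t:T. ✓
t: successors {w}; not r there: w:T. ✓
w: successors {t, y}; not r there: t:T, y:T. ✓
y: successors {s, t}; not r there: s:F, t:T. ✗
Satisfying worlds: {s, t, w}.
So Box not r fails at the other 1 world.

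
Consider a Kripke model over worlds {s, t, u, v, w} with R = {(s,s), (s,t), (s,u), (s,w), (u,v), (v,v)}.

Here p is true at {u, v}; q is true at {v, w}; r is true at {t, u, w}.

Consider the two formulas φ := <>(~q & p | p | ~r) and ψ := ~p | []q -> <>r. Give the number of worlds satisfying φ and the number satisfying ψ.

3 and 1

For <>(~q & p | p | ~r):
s: successors {s, t, u, w}; ~q & p | p | ~r there: s:T, t:F, u:T, w:F. ✓
t: no successors, so <>(~q & p | p | ~r) fails. ✗
u: successors {v}; ~q & p | p | ~r there: v:T. ✓
v: successors {v}; ~q & p | p | ~r there: v:T. ✓
w: no successors, so <>(~q & p | p | ~r) fails. ✗
— 3 worlds.
For ~p | []q -> <>r:
s: ~p | []q is T, <>r is T. ✓
t: ~p | []q is T, <>r is F. ✗
u: ~p | []q is T, <>r is F. ✗
v: ~p | []q is T, <>r is F. ✗
w: ~p | []q is T, <>r is F. ✗
— 1 world.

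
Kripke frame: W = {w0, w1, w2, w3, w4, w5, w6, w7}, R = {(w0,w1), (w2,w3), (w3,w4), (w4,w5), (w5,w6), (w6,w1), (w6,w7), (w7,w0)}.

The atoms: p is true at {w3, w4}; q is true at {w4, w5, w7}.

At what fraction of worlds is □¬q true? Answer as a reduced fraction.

w0: successors {w1}; ¬q there: w1:T. ✓
w1: no successors, so □¬q holds vacuously. ✓
w2: successors {w3}; ¬q there: w3:T. ✓
w3: successors {w4}; ¬q there: w4:F. ✗
w4: successors {w5}; ¬q there: w5:F. ✗
w5: successors {w6}; ¬q there: w6:T. ✓
w6: successors {w1, w7}; ¬q there: w1:T, w7:F. ✗
w7: successors {w0}; ¬q there: w0:T. ✓
That's 5 of 8 worlds, so 5/8.

5/8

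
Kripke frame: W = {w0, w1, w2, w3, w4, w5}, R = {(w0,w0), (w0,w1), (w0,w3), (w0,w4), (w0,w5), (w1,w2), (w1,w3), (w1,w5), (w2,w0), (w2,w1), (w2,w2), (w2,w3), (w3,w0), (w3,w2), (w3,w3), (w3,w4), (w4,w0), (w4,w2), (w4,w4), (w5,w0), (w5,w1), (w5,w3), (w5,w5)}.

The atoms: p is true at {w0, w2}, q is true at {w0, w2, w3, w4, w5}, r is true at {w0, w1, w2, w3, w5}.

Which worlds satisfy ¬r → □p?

w0: ¬r is F, □p is F. ✓
w1: ¬r is F, □p is F. ✓
w2: ¬r is F, □p is F. ✓
w3: ¬r is F, □p is F. ✓
w4: ¬r is T, □p is F. ✗
w5: ¬r is F, □p is F. ✓

{w0, w1, w2, w3, w5}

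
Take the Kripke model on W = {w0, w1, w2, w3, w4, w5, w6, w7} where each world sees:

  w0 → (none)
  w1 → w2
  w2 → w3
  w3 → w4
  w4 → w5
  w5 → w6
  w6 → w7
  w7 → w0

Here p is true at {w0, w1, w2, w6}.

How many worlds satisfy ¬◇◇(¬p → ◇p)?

4

w0: ◇◇(¬p → ◇p) is F. ✓
w1: ◇◇(¬p → ◇p) is F. ✓
w2: ◇◇(¬p → ◇p) is F. ✓
w3: ◇◇(¬p → ◇p) is T. ✗
w4: ◇◇(¬p → ◇p) is T. ✗
w5: ◇◇(¬p → ◇p) is T. ✗
w6: ◇◇(¬p → ◇p) is T. ✗
w7: ◇◇(¬p → ◇p) is F. ✓
Satisfying worlds: {w0, w1, w2, w7}.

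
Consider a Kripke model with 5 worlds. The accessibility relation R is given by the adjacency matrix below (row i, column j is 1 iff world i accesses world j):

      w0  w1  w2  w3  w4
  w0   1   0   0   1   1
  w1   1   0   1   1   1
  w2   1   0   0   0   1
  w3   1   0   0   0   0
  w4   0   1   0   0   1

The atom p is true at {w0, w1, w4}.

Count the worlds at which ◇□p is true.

w0: successors {w0, w3, w4}; □p there: w0:F, w3:T, w4:T. ✓
w1: successors {w0, w2, w3, w4}; □p there: w0:F, w2:T, w3:T, w4:T. ✓
w2: successors {w0, w4}; □p there: w0:F, w4:T. ✓
w3: successors {w0}; □p there: w0:F. ✗
w4: successors {w1, w4}; □p there: w1:F, w4:T. ✓
Satisfying worlds: {w0, w1, w2, w4}.

4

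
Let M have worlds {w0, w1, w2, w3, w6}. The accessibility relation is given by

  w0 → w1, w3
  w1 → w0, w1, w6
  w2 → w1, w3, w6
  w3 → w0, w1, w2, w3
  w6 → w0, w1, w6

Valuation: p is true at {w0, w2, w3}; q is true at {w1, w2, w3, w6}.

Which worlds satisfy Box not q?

∅

w0: successors {w1, w3}; not q there: w1:F, w3:F. ✗
w1: successors {w0, w1, w6}; not q there: w0:T, w1:F, w6:F. ✗
w2: successors {w1, w3, w6}; not q there: w1:F, w3:F, w6:F. ✗
w3: successors {w0, w1, w2, w3}; not q there: w0:T, w1:F, w2:F, w3:F. ✗
w6: successors {w0, w1, w6}; not q there: w0:T, w1:F, w6:F. ✗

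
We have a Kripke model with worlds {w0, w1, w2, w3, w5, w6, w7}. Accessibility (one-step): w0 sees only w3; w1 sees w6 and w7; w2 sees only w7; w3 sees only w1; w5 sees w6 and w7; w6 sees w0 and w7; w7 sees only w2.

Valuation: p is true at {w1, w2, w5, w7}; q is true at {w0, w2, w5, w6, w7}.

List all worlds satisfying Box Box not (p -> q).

w0: successors {w3}; Box not (p -> q) there: w3:T. ✓
w1: successors {w6, w7}; Box not (p -> q) there: w6:F, w7:F. ✗
w2: successors {w7}; Box not (p -> q) there: w7:F. ✗
w3: successors {w1}; Box not (p -> q) there: w1:F. ✗
w5: successors {w6, w7}; Box not (p -> q) there: w6:F, w7:F. ✗
w6: successors {w0, w7}; Box not (p -> q) there: w0:F, w7:F. ✗
w7: successors {w2}; Box not (p -> q) there: w2:F. ✗

{w0}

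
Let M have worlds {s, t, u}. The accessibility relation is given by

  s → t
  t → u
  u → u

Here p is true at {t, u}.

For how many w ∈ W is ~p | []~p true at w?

1

s: ~p is T, []~p is F. ✓
t: ~p is F, []~p is F. ✗
u: ~p is F, []~p is F. ✗
Satisfying worlds: {s}.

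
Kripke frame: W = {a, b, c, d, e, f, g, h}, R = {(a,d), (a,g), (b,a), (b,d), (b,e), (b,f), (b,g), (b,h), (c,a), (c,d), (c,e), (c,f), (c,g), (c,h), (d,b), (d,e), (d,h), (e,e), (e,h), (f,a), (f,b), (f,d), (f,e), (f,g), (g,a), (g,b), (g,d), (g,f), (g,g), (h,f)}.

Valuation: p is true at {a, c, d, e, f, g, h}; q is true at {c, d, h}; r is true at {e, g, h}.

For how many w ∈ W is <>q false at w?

a: successors {d, g}; q there: d:T, g:F. ✓
b: successors {a, d, e, f, g, h}; q there: a:F, d:T, e:F, f:F, g:F, h:T. ✓
c: successors {a, d, e, f, g, h}; q there: a:F, d:T, e:F, f:F, g:F, h:T. ✓
d: successors {b, e, h}; q there: b:F, e:F, h:T. ✓
e: successors {e, h}; q there: e:F, h:T. ✓
f: successors {a, b, d, e, g}; q there: a:F, b:F, d:T, e:F, g:F. ✓
g: successors {a, b, d, f, g}; q there: a:F, b:F, d:T, f:F, g:F. ✓
h: successors {f}; q there: f:F. ✗
Satisfying worlds: {a, b, c, d, e, f, g}.
So <>q fails at the other 1 world.

1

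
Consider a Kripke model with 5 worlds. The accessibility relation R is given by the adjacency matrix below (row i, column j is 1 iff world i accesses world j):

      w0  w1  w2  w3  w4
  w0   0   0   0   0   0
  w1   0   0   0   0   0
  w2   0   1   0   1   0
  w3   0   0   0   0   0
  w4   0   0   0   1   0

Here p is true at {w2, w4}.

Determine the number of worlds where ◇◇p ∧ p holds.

w0: ◇◇p is F, p is F. ✗
w1: ◇◇p is F, p is F. ✗
w2: ◇◇p is F, p is T. ✗
w3: ◇◇p is F, p is F. ✗
w4: ◇◇p is F, p is T. ✗
Satisfying worlds: ∅.

0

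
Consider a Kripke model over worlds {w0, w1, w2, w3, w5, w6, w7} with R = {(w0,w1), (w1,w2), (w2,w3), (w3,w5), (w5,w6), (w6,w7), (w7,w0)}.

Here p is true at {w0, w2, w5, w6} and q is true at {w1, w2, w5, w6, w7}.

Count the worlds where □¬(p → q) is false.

w0: successors {w1}; ¬(p → q) there: w1:F. ✗
w1: successors {w2}; ¬(p → q) there: w2:F. ✗
w2: successors {w3}; ¬(p → q) there: w3:F. ✗
w3: successors {w5}; ¬(p → q) there: w5:F. ✗
w5: successors {w6}; ¬(p → q) there: w6:F. ✗
w6: successors {w7}; ¬(p → q) there: w7:F. ✗
w7: successors {w0}; ¬(p → q) there: w0:T. ✓
Satisfying worlds: {w7}.
So □¬(p → q) fails at the other 6 worlds.

6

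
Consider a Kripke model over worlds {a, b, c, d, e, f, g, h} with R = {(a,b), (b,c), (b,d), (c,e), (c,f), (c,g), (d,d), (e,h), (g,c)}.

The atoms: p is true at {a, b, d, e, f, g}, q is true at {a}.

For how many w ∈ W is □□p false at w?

2

a: successors {b}; □p there: b:F. ✗
b: successors {c, d}; □p there: c:T, d:T. ✓
c: successors {e, f, g}; □p there: e:F, f:T, g:F. ✗
d: successors {d}; □p there: d:T. ✓
e: successors {h}; □p there: h:T. ✓
f: no successors, so □□p holds vacuously. ✓
g: successors {c}; □p there: c:T. ✓
h: no successors, so □□p holds vacuously. ✓
Satisfying worlds: {b, d, e, f, g, h}.
So □□p fails at the other 2 worlds.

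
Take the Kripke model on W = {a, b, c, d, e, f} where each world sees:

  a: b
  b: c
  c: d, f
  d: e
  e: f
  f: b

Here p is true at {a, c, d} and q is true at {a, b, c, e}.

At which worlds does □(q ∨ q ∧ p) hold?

a: successors {b}; q ∨ q ∧ p there: b:T. ✓
b: successors {c}; q ∨ q ∧ p there: c:T. ✓
c: successors {d, f}; q ∨ q ∧ p there: d:F, f:F. ✗
d: successors {e}; q ∨ q ∧ p there: e:T. ✓
e: successors {f}; q ∨ q ∧ p there: f:F. ✗
f: successors {b}; q ∨ q ∧ p there: b:T. ✓

{a, b, d, f}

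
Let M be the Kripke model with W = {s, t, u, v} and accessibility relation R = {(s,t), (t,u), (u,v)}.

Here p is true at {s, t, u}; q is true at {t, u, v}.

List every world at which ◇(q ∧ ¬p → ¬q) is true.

s: successors {t}; q ∧ ¬p → ¬q there: t:T. ✓
t: successors {u}; q ∧ ¬p → ¬q there: u:T. ✓
u: successors {v}; q ∧ ¬p → ¬q there: v:F. ✗
v: no successors, so ◇(q ∧ ¬p → ¬q) fails. ✗

{s, t}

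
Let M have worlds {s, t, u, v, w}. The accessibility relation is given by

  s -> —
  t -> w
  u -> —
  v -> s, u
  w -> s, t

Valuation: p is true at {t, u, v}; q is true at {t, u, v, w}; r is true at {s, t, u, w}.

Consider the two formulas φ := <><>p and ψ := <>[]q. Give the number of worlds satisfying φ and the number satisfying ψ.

1 and 2

For <><>p:
s: no successors, so <><>p fails. ✗
t: successors {w}; <>p there: w:T. ✓
u: no successors, so <><>p fails. ✗
v: successors {s, u}; <>p there: s:F, u:F. ✗
w: successors {s, t}; <>p there: s:F, t:F. ✗
— 1 world.
For <>[]q:
s: no successors, so <>[]q fails. ✗
t: successors {w}; []q there: w:F. ✗
u: no successors, so <>[]q fails. ✗
v: successors {s, u}; []q there: s:T, u:T. ✓
w: successors {s, t}; []q there: s:T, t:T. ✓
— 2 worlds.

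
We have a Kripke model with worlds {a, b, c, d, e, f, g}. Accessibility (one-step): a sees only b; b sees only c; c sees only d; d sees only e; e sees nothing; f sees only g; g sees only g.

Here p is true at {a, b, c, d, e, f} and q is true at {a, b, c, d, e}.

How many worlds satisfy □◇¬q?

a: successors {b}; ◇¬q there: b:F. ✗
b: successors {c}; ◇¬q there: c:F. ✗
c: successors {d}; ◇¬q there: d:F. ✗
d: successors {e}; ◇¬q there: e:F. ✗
e: no successors, so □◇¬q holds vacuously. ✓
f: successors {g}; ◇¬q there: g:T. ✓
g: successors {g}; ◇¬q there: g:T. ✓
Satisfying worlds: {e, f, g}.

3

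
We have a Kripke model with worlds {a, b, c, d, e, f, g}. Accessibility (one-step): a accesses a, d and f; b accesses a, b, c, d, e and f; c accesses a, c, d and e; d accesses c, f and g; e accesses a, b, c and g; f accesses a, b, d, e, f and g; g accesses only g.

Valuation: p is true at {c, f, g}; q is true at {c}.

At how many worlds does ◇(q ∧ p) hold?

a: successors {a, d, f}; q ∧ p there: a:F, d:F, f:F. ✗
b: successors {a, b, c, d, e, f}; q ∧ p there: a:F, b:F, c:T, d:F, e:F, f:F. ✓
c: successors {a, c, d, e}; q ∧ p there: a:F, c:T, d:F, e:F. ✓
d: successors {c, f, g}; q ∧ p there: c:T, f:F, g:F. ✓
e: successors {a, b, c, g}; q ∧ p there: a:F, b:F, c:T, g:F. ✓
f: successors {a, b, d, e, f, g}; q ∧ p there: a:F, b:F, d:F, e:F, f:F, g:F. ✗
g: successors {g}; q ∧ p there: g:F. ✗
Satisfying worlds: {b, c, d, e}.

4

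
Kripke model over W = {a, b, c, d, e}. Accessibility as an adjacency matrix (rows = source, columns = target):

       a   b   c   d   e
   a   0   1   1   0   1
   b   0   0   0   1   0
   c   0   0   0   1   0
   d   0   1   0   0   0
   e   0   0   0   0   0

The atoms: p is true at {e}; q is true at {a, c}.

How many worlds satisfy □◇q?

a: successors {b, c, e}; ◇q there: b:F, c:F, e:F. ✗
b: successors {d}; ◇q there: d:F. ✗
c: successors {d}; ◇q there: d:F. ✗
d: successors {b}; ◇q there: b:F. ✗
e: no successors, so □◇q holds vacuously. ✓
Satisfying worlds: {e}.

1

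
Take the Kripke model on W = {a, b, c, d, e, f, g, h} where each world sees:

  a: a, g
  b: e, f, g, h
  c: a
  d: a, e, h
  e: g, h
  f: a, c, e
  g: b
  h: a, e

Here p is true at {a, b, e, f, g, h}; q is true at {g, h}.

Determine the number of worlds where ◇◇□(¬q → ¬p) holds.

4

a: successors {a, g}; ◇□(¬q → ¬p) there: a:F, g:F. ✗
b: successors {e, f, g, h}; ◇□(¬q → ¬p) there: e:F, f:T, g:F, h:T. ✓
c: successors {a}; ◇□(¬q → ¬p) there: a:F. ✗
d: successors {a, e, h}; ◇□(¬q → ¬p) there: a:F, e:F, h:T. ✓
e: successors {g, h}; ◇□(¬q → ¬p) there: g:F, h:T. ✓
f: successors {a, c, e}; ◇□(¬q → ¬p) there: a:F, c:F, e:F. ✗
g: successors {b}; ◇□(¬q → ¬p) there: b:T. ✓
h: successors {a, e}; ◇□(¬q → ¬p) there: a:F, e:F. ✗
Satisfying worlds: {b, d, e, g}.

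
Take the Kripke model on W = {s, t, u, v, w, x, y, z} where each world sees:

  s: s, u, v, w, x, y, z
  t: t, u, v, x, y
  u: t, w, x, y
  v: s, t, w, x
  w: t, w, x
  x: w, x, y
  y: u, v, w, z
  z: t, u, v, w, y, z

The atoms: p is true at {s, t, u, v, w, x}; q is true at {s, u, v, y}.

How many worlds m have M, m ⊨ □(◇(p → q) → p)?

2

s: successors {s, u, v, w, x, y, z}; ◇(p → q) → p there: s:T, u:T, v:T, w:T, x:T, y:F, z:F. ✗
t: successors {t, u, v, x, y}; ◇(p → q) → p there: t:T, u:T, v:T, x:T, y:F. ✗
u: successors {t, w, x, y}; ◇(p → q) → p there: t:T, w:T, x:T, y:F. ✗
v: successors {s, t, w, x}; ◇(p → q) → p there: s:T, t:T, w:T, x:T. ✓
w: successors {t, w, x}; ◇(p → q) → p there: t:T, w:T, x:T. ✓
x: successors {w, x, y}; ◇(p → q) → p there: w:T, x:T, y:F. ✗
y: successors {u, v, w, z}; ◇(p → q) → p there: u:T, v:T, w:T, z:F. ✗
z: successors {t, u, v, w, y, z}; ◇(p → q) → p there: t:T, u:T, v:T, w:T, y:F, z:F. ✗
Satisfying worlds: {v, w}.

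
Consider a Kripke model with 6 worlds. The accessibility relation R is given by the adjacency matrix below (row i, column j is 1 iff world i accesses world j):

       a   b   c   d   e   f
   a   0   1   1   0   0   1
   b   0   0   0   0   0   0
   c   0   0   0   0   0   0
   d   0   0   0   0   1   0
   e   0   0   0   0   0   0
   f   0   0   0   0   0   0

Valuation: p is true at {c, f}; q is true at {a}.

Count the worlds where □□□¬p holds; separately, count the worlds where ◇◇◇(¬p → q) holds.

6 and 0

For □□□¬p:
a: successors {b, c, f}; □□¬p there: b:T, c:T, f:T. ✓
b: no successors, so □□□¬p holds vacuously. ✓
c: no successors, so □□□¬p holds vacuously. ✓
d: successors {e}; □□¬p there: e:T. ✓
e: no successors, so □□□¬p holds vacuously. ✓
f: no successors, so □□□¬p holds vacuously. ✓
— 6 worlds.
For ◇◇◇(¬p → q):
a: successors {b, c, f}; ◇◇(¬p → q) there: b:F, c:F, f:F. ✗
b: no successors, so ◇◇◇(¬p → q) fails. ✗
c: no successors, so ◇◇◇(¬p → q) fails. ✗
d: successors {e}; ◇◇(¬p → q) there: e:F. ✗
e: no successors, so ◇◇◇(¬p → q) fails. ✗
f: no successors, so ◇◇◇(¬p → q) fails. ✗
— 0 worlds.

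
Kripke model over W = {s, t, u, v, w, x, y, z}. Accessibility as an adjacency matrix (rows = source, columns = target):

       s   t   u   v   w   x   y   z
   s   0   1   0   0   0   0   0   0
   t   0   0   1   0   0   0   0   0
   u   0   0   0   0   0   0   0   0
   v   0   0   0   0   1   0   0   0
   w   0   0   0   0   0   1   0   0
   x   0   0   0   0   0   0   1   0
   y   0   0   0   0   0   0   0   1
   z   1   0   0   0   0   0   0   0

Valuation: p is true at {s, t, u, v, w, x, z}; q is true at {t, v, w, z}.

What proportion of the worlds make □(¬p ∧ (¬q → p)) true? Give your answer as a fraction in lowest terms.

1/8

s: successors {t}; ¬p ∧ (¬q → p) there: t:F. ✗
t: successors {u}; ¬p ∧ (¬q → p) there: u:F. ✗
u: no successors, so □(¬p ∧ (¬q → p)) holds vacuously. ✓
v: successors {w}; ¬p ∧ (¬q → p) there: w:F. ✗
w: successors {x}; ¬p ∧ (¬q → p) there: x:F. ✗
x: successors {y}; ¬p ∧ (¬q → p) there: y:F. ✗
y: successors {z}; ¬p ∧ (¬q → p) there: z:F. ✗
z: successors {s}; ¬p ∧ (¬q → p) there: s:F. ✗
That's 1 of 8 worlds, so 1/8.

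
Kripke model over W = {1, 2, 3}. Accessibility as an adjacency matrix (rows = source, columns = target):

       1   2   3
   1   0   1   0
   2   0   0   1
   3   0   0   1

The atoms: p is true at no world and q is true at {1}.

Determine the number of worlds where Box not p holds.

3

1: successors {2}; not p there: 2:T. ✓
2: successors {3}; not p there: 3:T. ✓
3: successors {3}; not p there: 3:T. ✓
Satisfying worlds: {1, 2, 3}.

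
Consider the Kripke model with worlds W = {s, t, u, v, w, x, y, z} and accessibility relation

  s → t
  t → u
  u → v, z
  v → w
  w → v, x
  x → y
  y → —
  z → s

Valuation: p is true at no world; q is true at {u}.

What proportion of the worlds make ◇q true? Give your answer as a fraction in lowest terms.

1/8

s: successors {t}; q there: t:F. ✗
t: successors {u}; q there: u:T. ✓
u: successors {v, z}; q there: v:F, z:F. ✗
v: successors {w}; q there: w:F. ✗
w: successors {v, x}; q there: v:F, x:F. ✗
x: successors {y}; q there: y:F. ✗
y: no successors, so ◇q fails. ✗
z: successors {s}; q there: s:F. ✗
That's 1 of 8 worlds, so 1/8.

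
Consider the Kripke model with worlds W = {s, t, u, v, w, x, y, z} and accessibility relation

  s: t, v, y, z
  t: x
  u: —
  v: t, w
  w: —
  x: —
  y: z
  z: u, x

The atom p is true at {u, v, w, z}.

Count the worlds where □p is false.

s: successors {t, v, y, z}; p there: t:F, v:T, y:F, z:T. ✗
t: successors {x}; p there: x:F. ✗
u: no successors, so □p holds vacuously. ✓
v: successors {t, w}; p there: t:F, w:T. ✗
w: no successors, so □p holds vacuously. ✓
x: no successors, so □p holds vacuously. ✓
y: successors {z}; p there: z:T. ✓
z: successors {u, x}; p there: u:T, x:F. ✗
Satisfying worlds: {u, w, x, y}.
So □p fails at the other 4 worlds.

4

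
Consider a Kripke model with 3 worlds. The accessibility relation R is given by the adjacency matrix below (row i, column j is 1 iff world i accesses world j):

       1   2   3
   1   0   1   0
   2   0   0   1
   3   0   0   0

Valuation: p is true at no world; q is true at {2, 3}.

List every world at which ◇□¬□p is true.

{2}

1: successors {2}; □¬□p there: 2:F. ✗
2: successors {3}; □¬□p there: 3:T. ✓
3: no successors, so ◇□¬□p fails. ✗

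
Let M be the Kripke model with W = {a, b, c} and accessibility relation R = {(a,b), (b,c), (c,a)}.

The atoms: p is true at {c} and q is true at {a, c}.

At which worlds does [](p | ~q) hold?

a: successors {b}; p | ~q there: b:T. ✓
b: successors {c}; p | ~q there: c:T. ✓
c: successors {a}; p | ~q there: a:F. ✗

{a, b}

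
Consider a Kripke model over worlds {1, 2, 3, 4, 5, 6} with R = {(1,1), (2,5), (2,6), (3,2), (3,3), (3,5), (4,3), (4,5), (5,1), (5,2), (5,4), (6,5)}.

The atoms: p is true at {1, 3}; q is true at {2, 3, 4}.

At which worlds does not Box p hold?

1: Box p is T. ✗
2: Box p is F. ✓
3: Box p is F. ✓
4: Box p is F. ✓
5: Box p is F. ✓
6: Box p is F. ✓

{2, 3, 4, 5, 6}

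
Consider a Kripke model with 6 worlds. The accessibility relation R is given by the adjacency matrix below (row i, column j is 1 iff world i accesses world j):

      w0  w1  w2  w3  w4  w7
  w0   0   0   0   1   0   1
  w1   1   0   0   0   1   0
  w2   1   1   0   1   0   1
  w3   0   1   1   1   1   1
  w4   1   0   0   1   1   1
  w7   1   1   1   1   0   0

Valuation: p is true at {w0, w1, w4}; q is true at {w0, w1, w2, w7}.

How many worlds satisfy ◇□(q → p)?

3

w0: successors {w3, w7}; □(q → p) there: w3:F, w7:F. ✗
w1: successors {w0, w4}; □(q → p) there: w0:F, w4:F. ✗
w2: successors {w0, w1, w3, w7}; □(q → p) there: w0:F, w1:T, w3:F, w7:F. ✓
w3: successors {w1, w2, w3, w4, w7}; □(q → p) there: w1:T, w2:F, w3:F, w4:F, w7:F. ✓
w4: successors {w0, w3, w4, w7}; □(q → p) there: w0:F, w3:F, w4:F, w7:F. ✗
w7: successors {w0, w1, w2, w3}; □(q → p) there: w0:F, w1:T, w2:F, w3:F. ✓
Satisfying worlds: {w2, w3, w7}.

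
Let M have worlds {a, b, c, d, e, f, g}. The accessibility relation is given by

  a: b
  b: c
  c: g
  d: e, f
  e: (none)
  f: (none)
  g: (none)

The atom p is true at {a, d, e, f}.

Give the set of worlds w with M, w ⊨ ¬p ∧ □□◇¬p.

a: ¬p is F, □□◇¬p is T. ✗
b: ¬p is T, □□◇¬p is F. ✗
c: ¬p is T, □□◇¬p is T. ✓
d: ¬p is F, □□◇¬p is T. ✗
e: ¬p is F, □□◇¬p is T. ✗
f: ¬p is F, □□◇¬p is T. ✗
g: ¬p is T, □□◇¬p is T. ✓

{c, g}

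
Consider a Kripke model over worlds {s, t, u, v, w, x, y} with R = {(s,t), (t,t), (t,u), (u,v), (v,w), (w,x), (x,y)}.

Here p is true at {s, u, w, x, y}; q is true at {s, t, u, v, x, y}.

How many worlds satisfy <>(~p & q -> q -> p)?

s: successors {t}; ~p & q -> q -> p there: t:F. ✗
t: successors {t, u}; ~p & q -> q -> p there: t:F, u:T. ✓
u: successors {v}; ~p & q -> q -> p there: v:F. ✗
v: successors {w}; ~p & q -> q -> p there: w:T. ✓
w: successors {x}; ~p & q -> q -> p there: x:T. ✓
x: successors {y}; ~p & q -> q -> p there: y:T. ✓
y: no successors, so <>(~p & q -> q -> p) fails. ✗
Satisfying worlds: {t, v, w, x}.

4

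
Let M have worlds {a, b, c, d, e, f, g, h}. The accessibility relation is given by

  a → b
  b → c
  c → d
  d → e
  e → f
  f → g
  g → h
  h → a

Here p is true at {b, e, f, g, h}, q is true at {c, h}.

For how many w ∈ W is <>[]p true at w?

a: successors {b}; []p there: b:F. ✗
b: successors {c}; []p there: c:F. ✗
c: successors {d}; []p there: d:T. ✓
d: successors {e}; []p there: e:T. ✓
e: successors {f}; []p there: f:T. ✓
f: successors {g}; []p there: g:T. ✓
g: successors {h}; []p there: h:F. ✗
h: successors {a}; []p there: a:T. ✓
Satisfying worlds: {c, d, e, f, h}.

5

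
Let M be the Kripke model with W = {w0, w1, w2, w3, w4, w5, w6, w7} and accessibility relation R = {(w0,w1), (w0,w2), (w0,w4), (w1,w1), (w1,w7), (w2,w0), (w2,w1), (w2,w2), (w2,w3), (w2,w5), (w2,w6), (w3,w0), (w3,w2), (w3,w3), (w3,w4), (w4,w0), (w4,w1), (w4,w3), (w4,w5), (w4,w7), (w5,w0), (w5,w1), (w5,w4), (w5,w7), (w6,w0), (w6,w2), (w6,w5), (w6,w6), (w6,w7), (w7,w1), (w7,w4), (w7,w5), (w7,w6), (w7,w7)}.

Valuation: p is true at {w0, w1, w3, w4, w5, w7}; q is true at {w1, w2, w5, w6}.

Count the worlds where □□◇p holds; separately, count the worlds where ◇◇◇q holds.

8 and 8

For □□◇p:
w0: successors {w1, w2, w4}; □◇p there: w1:T, w2:T, w4:T. ✓
w1: successors {w1, w7}; □◇p there: w1:T, w7:T. ✓
w2: successors {w0, w1, w2, w3, w5, w6}; □◇p there: w0:T, w1:T, w2:T, w3:T, w5:T, w6:T. ✓
w3: successors {w0, w2, w3, w4}; □◇p there: w0:T, w2:T, w3:T, w4:T. ✓
w4: successors {w0, w1, w3, w5, w7}; □◇p there: w0:T, w1:T, w3:T, w5:T, w7:T. ✓
w5: successors {w0, w1, w4, w7}; □◇p there: w0:T, w1:T, w4:T, w7:T. ✓
w6: successors {w0, w2, w5, w6, w7}; □◇p there: w0:T, w2:T, w5:T, w6:T, w7:T. ✓
w7: successors {w1, w4, w5, w6, w7}; □◇p there: w1:T, w4:T, w5:T, w6:T, w7:T. ✓
— 8 worlds.
For ◇◇◇q:
w0: successors {w1, w2, w4}; ◇◇q there: w1:T, w2:T, w4:T. ✓
w1: successors {w1, w7}; ◇◇q there: w1:T, w7:T. ✓
w2: successors {w0, w1, w2, w3, w5, w6}; ◇◇q there: w0:T, w1:T, w2:T, w3:T, w5:T, w6:T. ✓
w3: successors {w0, w2, w3, w4}; ◇◇q there: w0:T, w2:T, w3:T, w4:T. ✓
w4: successors {w0, w1, w3, w5, w7}; ◇◇q there: w0:T, w1:T, w3:T, w5:T, w7:T. ✓
w5: successors {w0, w1, w4, w7}; ◇◇q there: w0:T, w1:T, w4:T, w7:T. ✓
w6: successors {w0, w2, w5, w6, w7}; ◇◇q there: w0:T, w2:T, w5:T, w6:T, w7:T. ✓
w7: successors {w1, w4, w5, w6, w7}; ◇◇q there: w1:T, w4:T, w5:T, w6:T, w7:T. ✓
— 8 worlds.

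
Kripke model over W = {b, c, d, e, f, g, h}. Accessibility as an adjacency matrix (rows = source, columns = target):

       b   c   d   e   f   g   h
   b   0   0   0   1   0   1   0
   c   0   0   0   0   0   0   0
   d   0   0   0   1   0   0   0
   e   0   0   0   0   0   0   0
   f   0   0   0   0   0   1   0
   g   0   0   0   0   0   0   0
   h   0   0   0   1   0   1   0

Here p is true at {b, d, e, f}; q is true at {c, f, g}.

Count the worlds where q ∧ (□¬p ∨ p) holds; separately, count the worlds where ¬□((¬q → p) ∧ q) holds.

For q ∧ (□¬p ∨ p):
b: q is F, □¬p ∨ p is T. ✗
c: q is T, □¬p ∨ p is T. ✓
d: q is F, □¬p ∨ p is T. ✗
e: q is F, □¬p ∨ p is T. ✗
f: q is T, □¬p ∨ p is T. ✓
g: q is T, □¬p ∨ p is T. ✓
h: q is F, □¬p ∨ p is F. ✗
— 3 worlds.
For ¬□((¬q → p) ∧ q):
b: □((¬q → p) ∧ q) is F. ✓
c: □((¬q → p) ∧ q) is T. ✗
d: □((¬q → p) ∧ q) is F. ✓
e: □((¬q → p) ∧ q) is T. ✗
f: □((¬q → p) ∧ q) is T. ✗
g: □((¬q → p) ∧ q) is T. ✗
h: □((¬q → p) ∧ q) is F. ✓
— 3 worlds.

3 and 3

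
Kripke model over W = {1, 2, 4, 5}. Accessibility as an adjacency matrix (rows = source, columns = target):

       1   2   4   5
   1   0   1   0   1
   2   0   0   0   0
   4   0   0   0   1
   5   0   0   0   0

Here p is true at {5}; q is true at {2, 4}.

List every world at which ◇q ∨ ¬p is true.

{1, 2, 4}

1: ◇q is T, ¬p is T. ✓
2: ◇q is F, ¬p is T. ✓
4: ◇q is F, ¬p is T. ✓
5: ◇q is F, ¬p is F. ✗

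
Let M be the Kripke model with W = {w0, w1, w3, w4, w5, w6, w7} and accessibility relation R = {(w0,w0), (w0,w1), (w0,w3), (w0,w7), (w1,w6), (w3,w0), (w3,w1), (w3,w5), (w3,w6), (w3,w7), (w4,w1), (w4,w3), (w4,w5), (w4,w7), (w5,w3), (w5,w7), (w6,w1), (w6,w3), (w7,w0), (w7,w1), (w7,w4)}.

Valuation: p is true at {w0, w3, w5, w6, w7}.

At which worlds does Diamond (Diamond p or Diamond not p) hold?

w0: successors {w0, w1, w3, w7}; Diamond p or Diamond not p there: w0:T, w1:T, w3:T, w7:T. ✓
w1: successors {w6}; Diamond p or Diamond not p there: w6:T. ✓
w3: successors {w0, w1, w5, w6, w7}; Diamond p or Diamond not p there: w0:T, w1:T, w5:T, w6:T, w7:T. ✓
w4: successors {w1, w3, w5, w7}; Diamond p or Diamond not p there: w1:T, w3:T, w5:T, w7:T. ✓
w5: successors {w3, w7}; Diamond p or Diamond not p there: w3:T, w7:T. ✓
w6: successors {w1, w3}; Diamond p or Diamond not p there: w1:T, w3:T. ✓
w7: successors {w0, w1, w4}; Diamond p or Diamond not p there: w0:T, w1:T, w4:T. ✓

{w0, w1, w3, w4, w5, w6, w7}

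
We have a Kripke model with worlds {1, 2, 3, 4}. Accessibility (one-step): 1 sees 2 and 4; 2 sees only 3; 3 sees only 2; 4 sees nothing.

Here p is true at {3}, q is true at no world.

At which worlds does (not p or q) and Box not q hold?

1: not p or q is T, Box not q is T. ✓
2: not p or q is T, Box not q is T. ✓
3: not p or q is F, Box not q is T. ✗
4: not p or q is T, Box not q is T. ✓

{1, 2, 4}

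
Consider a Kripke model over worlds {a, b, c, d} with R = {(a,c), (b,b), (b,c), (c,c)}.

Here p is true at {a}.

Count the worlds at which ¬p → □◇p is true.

a: ¬p is F, □◇p is F. ✓
b: ¬p is T, □◇p is F. ✗
c: ¬p is T, □◇p is F. ✗
d: ¬p is T, □◇p is T. ✓
Satisfying worlds: {a, d}.

2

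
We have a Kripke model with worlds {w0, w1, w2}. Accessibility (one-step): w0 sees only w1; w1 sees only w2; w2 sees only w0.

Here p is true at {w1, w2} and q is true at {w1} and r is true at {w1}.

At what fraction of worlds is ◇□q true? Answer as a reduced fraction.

w0: successors {w1}; □q there: w1:F. ✗
w1: successors {w2}; □q there: w2:F. ✗
w2: successors {w0}; □q there: w0:T. ✓
That's 1 of 3 worlds, so 1/3.

1/3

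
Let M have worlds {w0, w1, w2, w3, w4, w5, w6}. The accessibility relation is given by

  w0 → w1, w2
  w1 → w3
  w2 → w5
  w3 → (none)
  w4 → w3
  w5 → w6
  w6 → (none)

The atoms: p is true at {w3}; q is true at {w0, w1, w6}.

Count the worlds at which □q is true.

3

w0: successors {w1, w2}; q there: w1:T, w2:F. ✗
w1: successors {w3}; q there: w3:F. ✗
w2: successors {w5}; q there: w5:F. ✗
w3: no successors, so □q holds vacuously. ✓
w4: successors {w3}; q there: w3:F. ✗
w5: successors {w6}; q there: w6:T. ✓
w6: no successors, so □q holds vacuously. ✓
Satisfying worlds: {w3, w5, w6}.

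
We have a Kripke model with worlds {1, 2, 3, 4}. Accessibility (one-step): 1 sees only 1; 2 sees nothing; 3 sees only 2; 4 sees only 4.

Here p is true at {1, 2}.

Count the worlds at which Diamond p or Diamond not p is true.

3

1: Diamond p is T, Diamond not p is F. ✓
2: Diamond p is F, Diamond not p is F. ✗
3: Diamond p is T, Diamond not p is F. ✓
4: Diamond p is F, Diamond not p is T. ✓
Satisfying worlds: {1, 3, 4}.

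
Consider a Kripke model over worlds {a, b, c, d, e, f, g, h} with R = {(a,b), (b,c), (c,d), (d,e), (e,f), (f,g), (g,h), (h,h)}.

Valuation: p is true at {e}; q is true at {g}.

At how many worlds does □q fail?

a: successors {b}; q there: b:F. ✗
b: successors {c}; q there: c:F. ✗
c: successors {d}; q there: d:F. ✗
d: successors {e}; q there: e:F. ✗
e: successors {f}; q there: f:F. ✗
f: successors {g}; q there: g:T. ✓
g: successors {h}; q there: h:F. ✗
h: successors {h}; q there: h:F. ✗
Satisfying worlds: {f}.
So □q fails at the other 7 worlds.

7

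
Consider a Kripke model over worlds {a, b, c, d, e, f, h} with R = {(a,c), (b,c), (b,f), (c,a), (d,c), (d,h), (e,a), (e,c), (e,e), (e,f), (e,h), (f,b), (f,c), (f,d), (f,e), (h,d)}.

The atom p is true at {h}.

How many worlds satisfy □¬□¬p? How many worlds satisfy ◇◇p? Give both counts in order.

1 and 3

For □¬□¬p:
a: successors {c}; ¬□¬p there: c:F. ✗
b: successors {c, f}; ¬□¬p there: c:F, f:F. ✗
c: successors {a}; ¬□¬p there: a:F. ✗
d: successors {c, h}; ¬□¬p there: c:F, h:F. ✗
e: successors {a, c, e, f, h}; ¬□¬p there: a:F, c:F, e:T, f:F, h:F. ✗
f: successors {b, c, d, e}; ¬□¬p there: b:F, c:F, d:T, e:T. ✗
h: successors {d}; ¬□¬p there: d:T. ✓
— 1 world.
For ◇◇p:
a: successors {c}; ◇p there: c:F. ✗
b: successors {c, f}; ◇p there: c:F, f:F. ✗
c: successors {a}; ◇p there: a:F. ✗
d: successors {c, h}; ◇p there: c:F, h:F. ✗
e: successors {a, c, e, f, h}; ◇p there: a:F, c:F, e:T, f:F, h:F. ✓
f: successors {b, c, d, e}; ◇p there: b:F, c:F, d:T, e:T. ✓
h: successors {d}; ◇p there: d:T. ✓
— 3 worlds.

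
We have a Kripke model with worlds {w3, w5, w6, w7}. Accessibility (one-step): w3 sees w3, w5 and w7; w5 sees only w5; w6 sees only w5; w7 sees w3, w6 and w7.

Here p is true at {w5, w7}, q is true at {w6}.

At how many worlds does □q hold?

w3: successors {w3, w5, w7}; q there: w3:F, w5:F, w7:F. ✗
w5: successors {w5}; q there: w5:F. ✗
w6: successors {w5}; q there: w5:F. ✗
w7: successors {w3, w6, w7}; q there: w3:F, w6:T, w7:F. ✗
Satisfying worlds: ∅.

0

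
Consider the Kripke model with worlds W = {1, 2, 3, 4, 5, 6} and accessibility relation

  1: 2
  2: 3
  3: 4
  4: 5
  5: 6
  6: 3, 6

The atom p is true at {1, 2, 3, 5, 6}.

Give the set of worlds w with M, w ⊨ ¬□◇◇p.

{1}

1: □◇◇p is F. ✓
2: □◇◇p is T. ✗
3: □◇◇p is T. ✗
4: □◇◇p is T. ✗
5: □◇◇p is T. ✗
6: □◇◇p is T. ✗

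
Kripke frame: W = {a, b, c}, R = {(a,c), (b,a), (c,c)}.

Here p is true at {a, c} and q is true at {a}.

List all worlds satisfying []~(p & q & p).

{a, c}

a: successors {c}; ~(p & q & p) there: c:T. ✓
b: successors {a}; ~(p & q & p) there: a:F. ✗
c: successors {c}; ~(p & q & p) there: c:T. ✓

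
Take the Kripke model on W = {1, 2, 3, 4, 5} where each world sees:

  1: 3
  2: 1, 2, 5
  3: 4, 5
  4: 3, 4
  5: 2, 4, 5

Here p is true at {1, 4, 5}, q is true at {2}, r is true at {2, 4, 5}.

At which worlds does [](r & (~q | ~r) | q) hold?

1: successors {3}; r & (~q | ~r) | q there: 3:F. ✗
2: successors {1, 2, 5}; r & (~q | ~r) | q there: 1:F, 2:T, 5:T. ✗
3: successors {4, 5}; r & (~q | ~r) | q there: 4:T, 5:T. ✓
4: successors {3, 4}; r & (~q | ~r) | q there: 3:F, 4:T. ✗
5: successors {2, 4, 5}; r & (~q | ~r) | q there: 2:T, 4:T, 5:T. ✓

{3, 5}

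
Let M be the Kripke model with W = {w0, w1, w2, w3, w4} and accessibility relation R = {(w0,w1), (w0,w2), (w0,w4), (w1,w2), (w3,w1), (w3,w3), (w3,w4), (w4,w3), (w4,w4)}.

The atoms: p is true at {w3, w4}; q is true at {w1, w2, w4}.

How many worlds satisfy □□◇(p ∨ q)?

w0: successors {w1, w2, w4}; □◇(p ∨ q) there: w1:F, w2:T, w4:T. ✗
w1: successors {w2}; □◇(p ∨ q) there: w2:T. ✓
w2: no successors, so □□◇(p ∨ q) holds vacuously. ✓
w3: successors {w1, w3, w4}; □◇(p ∨ q) there: w1:F, w3:T, w4:T. ✗
w4: successors {w3, w4}; □◇(p ∨ q) there: w3:T, w4:T. ✓
Satisfying worlds: {w1, w2, w4}.

3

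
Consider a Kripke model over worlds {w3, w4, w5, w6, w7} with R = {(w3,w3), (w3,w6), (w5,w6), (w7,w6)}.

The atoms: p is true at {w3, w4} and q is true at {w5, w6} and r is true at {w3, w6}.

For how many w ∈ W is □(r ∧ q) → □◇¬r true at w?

w3: □(r ∧ q) is F, □◇¬r is F. ✓
w4: □(r ∧ q) is T, □◇¬r is T. ✓
w5: □(r ∧ q) is T, □◇¬r is F. ✗
w6: □(r ∧ q) is T, □◇¬r is T. ✓
w7: □(r ∧ q) is T, □◇¬r is F. ✗
Satisfying worlds: {w3, w4, w6}.

3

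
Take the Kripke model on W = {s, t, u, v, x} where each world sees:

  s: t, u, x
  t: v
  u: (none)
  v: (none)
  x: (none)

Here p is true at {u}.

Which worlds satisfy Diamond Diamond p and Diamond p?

s: Diamond Diamond p is F, Diamond p is T. ✗
t: Diamond Diamond p is F, Diamond p is F. ✗
u: Diamond Diamond p is F, Diamond p is F. ✗
v: Diamond Diamond p is F, Diamond p is F. ✗
x: Diamond Diamond p is F, Diamond p is F. ✗

∅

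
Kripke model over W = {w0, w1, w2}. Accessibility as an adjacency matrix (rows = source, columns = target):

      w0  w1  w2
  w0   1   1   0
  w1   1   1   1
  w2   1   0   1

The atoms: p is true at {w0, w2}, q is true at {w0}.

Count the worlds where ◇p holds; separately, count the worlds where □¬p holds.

For ◇p:
w0: successors {w0, w1}; p there: w0:T, w1:F. ✓
w1: successors {w0, w1, w2}; p there: w0:T, w1:F, w2:T. ✓
w2: successors {w0, w2}; p there: w0:T, w2:T. ✓
— 3 worlds.
For □¬p:
w0: successors {w0, w1}; ¬p there: w0:F, w1:T. ✗
w1: successors {w0, w1, w2}; ¬p there: w0:F, w1:T, w2:F. ✗
w2: successors {w0, w2}; ¬p there: w0:F, w2:F. ✗
— 0 worlds.

3 and 0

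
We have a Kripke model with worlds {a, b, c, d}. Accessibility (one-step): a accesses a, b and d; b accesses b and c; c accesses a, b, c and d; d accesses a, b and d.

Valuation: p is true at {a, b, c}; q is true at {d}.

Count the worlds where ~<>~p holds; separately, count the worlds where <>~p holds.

For ~<>~p:
a: <>~p is T. ✗
b: <>~p is F. ✓
c: <>~p is T. ✗
d: <>~p is T. ✗
— 1 world.
For <>~p:
a: successors {a, b, d}; ~p there: a:F, b:F, d:T. ✓
b: successors {b, c}; ~p there: b:F, c:F. ✗
c: successors {a, b, c, d}; ~p there: a:F, b:F, c:F, d:T. ✓
d: successors {a, b, d}; ~p there: a:F, b:F, d:T. ✓
— 3 worlds.

1 and 3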